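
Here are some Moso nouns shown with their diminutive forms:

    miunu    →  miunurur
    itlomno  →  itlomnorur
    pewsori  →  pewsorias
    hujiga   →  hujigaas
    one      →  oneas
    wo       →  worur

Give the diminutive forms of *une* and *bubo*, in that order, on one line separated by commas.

The alternation tracks the last vowel of the stem — -rur when the last vowel of the stem is a rounded vowel (*miunu*, *itlomno*, *wo*); -as when the last vowel of the stem is an unrounded vowel (*pewsori*, *hujiga*, *one*).
The last vowel of *une* is /e/, which is an unrounded vowel, so the suffix is -as, giving *uneas*.
Since the last vowel of *bubo* is /o/ (a rounded vowel), it takes -rur, giving *buborur*.

uneas, buborur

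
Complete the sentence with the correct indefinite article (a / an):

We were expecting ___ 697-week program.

The indefinite article is chosen by the initial *sound* of the following word, not its spelling.
The number *697* is spoken "six hundred …", beginning with /sɪks/ — a consonant sound.
So the article is *a*: We were expecting a 697-week program.

a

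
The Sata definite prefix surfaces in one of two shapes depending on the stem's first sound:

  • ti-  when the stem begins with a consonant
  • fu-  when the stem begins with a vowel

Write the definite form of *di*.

tidi

The first sound of *di* is /d/, which is a consonant, so the prefix is ti-, giving *tidi*.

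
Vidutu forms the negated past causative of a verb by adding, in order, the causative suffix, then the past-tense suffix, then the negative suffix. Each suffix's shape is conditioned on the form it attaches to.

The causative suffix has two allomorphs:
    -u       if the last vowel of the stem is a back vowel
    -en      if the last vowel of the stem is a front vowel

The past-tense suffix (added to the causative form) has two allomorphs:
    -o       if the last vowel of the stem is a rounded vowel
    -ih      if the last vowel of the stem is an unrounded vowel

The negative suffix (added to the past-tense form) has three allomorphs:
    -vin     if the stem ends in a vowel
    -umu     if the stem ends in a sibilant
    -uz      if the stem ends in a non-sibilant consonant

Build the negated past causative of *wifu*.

wifuuovin

*wifu* — last vowel /u/ (a back vowel) → -u → *wifuu*.
Since the last vowel of the causative form *wifuu* is /u/ (a rounded vowel), it takes -o, giving *wifuuo*.
The final sound of the past-tense form *wifuuo* is /o/, which is a vowel, so the negative suffix is -vin, giving *wifuuovin*.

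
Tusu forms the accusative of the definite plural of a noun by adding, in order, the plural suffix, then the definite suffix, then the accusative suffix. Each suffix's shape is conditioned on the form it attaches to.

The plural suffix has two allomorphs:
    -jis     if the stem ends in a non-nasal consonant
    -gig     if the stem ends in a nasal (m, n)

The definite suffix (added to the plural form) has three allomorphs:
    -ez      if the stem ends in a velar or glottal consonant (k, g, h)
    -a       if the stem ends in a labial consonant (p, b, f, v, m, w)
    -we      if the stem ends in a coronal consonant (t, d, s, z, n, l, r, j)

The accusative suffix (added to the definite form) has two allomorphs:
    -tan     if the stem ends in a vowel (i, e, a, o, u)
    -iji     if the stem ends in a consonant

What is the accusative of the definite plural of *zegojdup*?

*zegojdup*: final consonant = /p/, non-nasal → -jis → *zegojdupjis*.
The plural form *zegojdupjis* — final consonant /s/ (coronal) → -we → *zegojdupjiswe*.
The definite form *zegojdupjiswe* — final sound /e/ (a vowel) → -tan → *zegojdupjiswetan*.

zegojdupjiswetan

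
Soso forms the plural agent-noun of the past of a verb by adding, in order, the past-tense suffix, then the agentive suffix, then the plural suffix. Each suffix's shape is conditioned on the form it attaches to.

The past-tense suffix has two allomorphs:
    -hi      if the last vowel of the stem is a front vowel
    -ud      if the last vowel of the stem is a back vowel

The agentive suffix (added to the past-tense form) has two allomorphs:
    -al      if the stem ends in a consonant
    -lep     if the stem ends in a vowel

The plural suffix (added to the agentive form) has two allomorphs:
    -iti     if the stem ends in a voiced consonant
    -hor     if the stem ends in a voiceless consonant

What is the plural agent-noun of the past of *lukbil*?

Since the last vowel of *lukbil* is /i/ (a front vowel), it takes -hi, giving *lukbilhi*.
Since the final sound of the past-tense form *lukbilhi* is /i/ (a vowel), it takes -lep, giving *lukbilhilep*.
The agentive form *lukbilhilep*: final consonant = /p/, voiceless → -hor → *lukbilhilephor*.

lukbilhilephor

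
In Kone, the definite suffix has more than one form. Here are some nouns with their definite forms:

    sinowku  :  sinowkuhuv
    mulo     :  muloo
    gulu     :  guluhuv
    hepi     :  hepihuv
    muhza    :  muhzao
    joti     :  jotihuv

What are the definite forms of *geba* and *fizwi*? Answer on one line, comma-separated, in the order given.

The suffix is conditioned by the last vowel: -huv when the last vowel of the stem is a high vowel (*sinowku*, *gulu*, *hepi*, *joti*); -o when the last vowel of the stem is a non-high vowel (*mulo*, *muhza*).
*geba*: last vowel = /a/, a non-high vowel → -o → *gebao*.
*fizwi*: last vowel = /i/, a high vowel → -huv → *fizwihuv*.

gebao, fizwihuv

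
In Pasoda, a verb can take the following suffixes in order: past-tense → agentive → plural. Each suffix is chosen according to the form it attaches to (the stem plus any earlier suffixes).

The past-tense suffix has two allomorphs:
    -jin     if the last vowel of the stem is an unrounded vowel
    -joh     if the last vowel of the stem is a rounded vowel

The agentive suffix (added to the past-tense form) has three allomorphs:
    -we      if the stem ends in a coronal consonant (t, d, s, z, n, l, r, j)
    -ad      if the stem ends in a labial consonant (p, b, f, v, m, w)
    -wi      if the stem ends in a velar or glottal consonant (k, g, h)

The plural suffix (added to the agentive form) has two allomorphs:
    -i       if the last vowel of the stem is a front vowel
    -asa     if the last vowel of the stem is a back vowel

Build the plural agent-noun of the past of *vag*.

vagjinwei

*vag*: last vowel = /a/, an unrounded vowel → -jin → *vagjin*.
The past-tense form *vagjin* — final consonant /n/ (coronal) → -we → *vagjinwe*.
The agentive form *vagjinwe*: last vowel = /e/, a front vowel → -i → *vagjinwei*.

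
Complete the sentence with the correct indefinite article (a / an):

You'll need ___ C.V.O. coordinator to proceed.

a

The indefinite article is chosen by the initial *sound* of the following word, not its spelling.
The initialism *C.V.O.* is read letter by letter; the first letter, C, is pronounced /siː/, which begins with a consonant sound.
So the article is *a*: You'll need a C.V.O. coordinator to proceed.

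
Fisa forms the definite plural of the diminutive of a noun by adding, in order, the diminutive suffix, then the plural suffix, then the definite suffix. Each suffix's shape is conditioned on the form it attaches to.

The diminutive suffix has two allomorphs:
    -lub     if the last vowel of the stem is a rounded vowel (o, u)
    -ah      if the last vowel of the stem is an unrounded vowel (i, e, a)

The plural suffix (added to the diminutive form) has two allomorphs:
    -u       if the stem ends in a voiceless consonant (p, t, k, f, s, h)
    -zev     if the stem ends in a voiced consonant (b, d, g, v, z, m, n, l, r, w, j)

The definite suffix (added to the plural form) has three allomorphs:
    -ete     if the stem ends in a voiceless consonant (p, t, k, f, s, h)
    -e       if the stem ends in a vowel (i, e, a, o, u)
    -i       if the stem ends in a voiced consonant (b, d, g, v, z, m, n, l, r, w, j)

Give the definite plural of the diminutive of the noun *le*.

leahue

Since the last vowel of *le* is /e/ (an unrounded vowel), it takes -ah, giving *leah*.
The diminutive form *leah* — final consonant /h/ (voiceless) → -u → *leahu*.
The plural form *leahu*: final sound = /u/, a vowel → -e → *leahue*.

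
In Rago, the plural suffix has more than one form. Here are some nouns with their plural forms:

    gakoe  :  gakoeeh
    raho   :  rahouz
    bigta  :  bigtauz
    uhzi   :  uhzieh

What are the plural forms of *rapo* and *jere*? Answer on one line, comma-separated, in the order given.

rapouz, jereeh

Looking at the last vowel of each stem: -eh when the last vowel of the stem is a front vowel (*gakoe*, *uhzi*); -uz when the last vowel of the stem is a back vowel (*raho*, *bigta*).
*rapo*: last vowel = /o/, a back vowel → -uz → *rapouz*.
Since the last vowel of *jere* is /e/ (a front vowel), it takes -eh, giving *jereeh*.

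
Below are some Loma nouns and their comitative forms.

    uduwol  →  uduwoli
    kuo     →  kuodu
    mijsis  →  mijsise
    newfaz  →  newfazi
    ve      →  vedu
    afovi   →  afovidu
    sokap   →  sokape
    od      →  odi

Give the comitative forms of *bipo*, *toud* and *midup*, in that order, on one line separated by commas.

Looking at the final sound of each stem: -e when the stem ends in a voiceless consonant (*mijsis*, *sokap*); -i when the stem ends in a voiced consonant (*uduwol*, *newfaz*, *od*); -du when the stem ends in a vowel (*kuo*, *ve*, *afovi*).
Since the final sound of *bipo* is /o/ (a vowel), it takes -du, giving *bipodu*.
Since the final sound of *toud* is /d/ (a voiced consonant), it takes -i, giving *toudi*.
Since the final sound of *midup* is /p/ (a voiceless consonant), it takes -e, giving *midupe*.

bipodu, toudi, midupe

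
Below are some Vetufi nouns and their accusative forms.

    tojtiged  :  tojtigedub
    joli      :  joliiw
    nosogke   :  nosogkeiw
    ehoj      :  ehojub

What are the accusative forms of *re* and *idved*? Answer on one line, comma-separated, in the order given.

reiw, idvedub

The pattern is consonant vs. vowel: -ub when the stem ends in a consonant (*tojtiged*, *ehoj*); -iw when the stem ends in a vowel (*joli*, *nosogke*).
The final sound of *re* is /e/, which is a vowel, so the suffix is -iw, giving *reiw*.
Since the final sound of *idved* is /d/ (a consonant), it takes -ub, giving *idvedub*.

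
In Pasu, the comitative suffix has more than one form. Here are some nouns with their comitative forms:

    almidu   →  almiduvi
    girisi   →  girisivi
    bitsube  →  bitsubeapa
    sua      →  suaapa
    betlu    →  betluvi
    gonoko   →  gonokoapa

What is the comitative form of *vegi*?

The pattern is height harmony: -vi when the last vowel of the stem is a high vowel (*almidu*, *girisi*, *betlu*); -apa when the last vowel of the stem is a non-high vowel (*bitsube*, *sua*, *gonoko*).
Since the last vowel of *vegi* is /i/ (a high vowel), it takes -vi, giving *vegivi*.

vegivi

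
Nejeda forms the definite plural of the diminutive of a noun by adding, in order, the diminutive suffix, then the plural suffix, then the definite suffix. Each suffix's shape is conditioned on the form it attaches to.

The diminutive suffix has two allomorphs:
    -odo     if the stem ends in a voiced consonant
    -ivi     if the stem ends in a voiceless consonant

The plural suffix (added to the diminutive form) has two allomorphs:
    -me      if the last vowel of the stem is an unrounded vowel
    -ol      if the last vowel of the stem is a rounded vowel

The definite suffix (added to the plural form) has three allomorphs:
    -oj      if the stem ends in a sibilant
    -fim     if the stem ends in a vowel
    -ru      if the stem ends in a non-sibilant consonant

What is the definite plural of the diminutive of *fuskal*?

*fuskal* — final consonant /l/ (voiced) → -odo → *fuskalodo*.
Since the last vowel of the diminutive form *fuskalodo* is /o/ (a rounded vowel), it takes -ol, giving *fuskalodool*.
The plural form *fuskalodool*: final sound = /l/, a non-sibilant consonant → -ru → *fuskalodoolru*.

fuskalodoolru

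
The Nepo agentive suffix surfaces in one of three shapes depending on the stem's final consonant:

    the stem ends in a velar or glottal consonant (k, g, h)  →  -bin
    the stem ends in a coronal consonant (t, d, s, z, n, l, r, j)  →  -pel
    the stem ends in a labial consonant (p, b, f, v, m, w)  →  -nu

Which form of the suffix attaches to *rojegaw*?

-nu

*rojegaw*: final consonant = /w/, labial → -nu.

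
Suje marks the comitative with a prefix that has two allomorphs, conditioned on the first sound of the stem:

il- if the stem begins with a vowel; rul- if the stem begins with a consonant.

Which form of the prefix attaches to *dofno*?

*dofno* — first sound /d/ (a consonant) → rul-.

rul-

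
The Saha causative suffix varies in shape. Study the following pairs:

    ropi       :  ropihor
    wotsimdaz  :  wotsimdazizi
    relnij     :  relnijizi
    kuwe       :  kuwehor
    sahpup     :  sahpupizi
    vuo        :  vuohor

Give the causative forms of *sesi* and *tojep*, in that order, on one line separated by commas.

The alternation tracks the final sound of the stem — -izi when the stem ends in a consonant (*wotsimdaz*, *relnij*, *sahpup*); -hor when the stem ends in a vowel (*ropi*, *kuwe*, *vuo*).
Since the final sound of *sesi* is /i/ (a vowel), it takes -hor, giving *sesihor*.
Since the final sound of *tojep* is /p/ (a consonant), it takes -izi, giving *tojepizi*.

sesihor, tojepizi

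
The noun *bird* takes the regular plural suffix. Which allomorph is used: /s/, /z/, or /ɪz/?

The stem *bird* ends in a voiced non-sibilant sound.
The plural suffix surfaces as /ɪz/ after sibilants, /s/ after other voiceless consonants, and /z/ after other voiced sounds.
So the plural -s on *bird* is pronounced /z/.

/z/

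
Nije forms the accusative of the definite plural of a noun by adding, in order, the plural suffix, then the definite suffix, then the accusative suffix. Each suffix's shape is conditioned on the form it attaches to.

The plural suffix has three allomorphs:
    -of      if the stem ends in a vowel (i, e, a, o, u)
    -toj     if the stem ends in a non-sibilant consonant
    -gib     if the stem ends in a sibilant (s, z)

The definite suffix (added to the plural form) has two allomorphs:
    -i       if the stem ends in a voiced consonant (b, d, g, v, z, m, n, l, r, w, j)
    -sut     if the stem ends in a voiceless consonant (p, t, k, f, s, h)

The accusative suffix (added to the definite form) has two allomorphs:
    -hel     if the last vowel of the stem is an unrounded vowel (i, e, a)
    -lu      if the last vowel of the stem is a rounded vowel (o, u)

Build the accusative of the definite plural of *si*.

The final sound of *si* is /i/, which is a vowel, so the plural suffix is -of, giving *siof*.
The plural form *siof*: final consonant = /f/, voiceless → -sut → *siofsut*.
Since the last vowel of the definite form *siofsut* is /u/ (a rounded vowel), it takes -lu, giving *siofsutlu*.

siofsutlu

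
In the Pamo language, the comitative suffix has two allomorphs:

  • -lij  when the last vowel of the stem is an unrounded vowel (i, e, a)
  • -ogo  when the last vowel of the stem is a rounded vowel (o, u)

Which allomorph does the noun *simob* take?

-ogo

Since the last vowel of *simob* is /o/ (a rounded vowel), it takes -ogo.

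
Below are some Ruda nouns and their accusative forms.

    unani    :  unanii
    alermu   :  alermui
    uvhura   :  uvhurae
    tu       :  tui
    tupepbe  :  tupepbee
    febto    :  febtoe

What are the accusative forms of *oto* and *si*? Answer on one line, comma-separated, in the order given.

otoe, sii

The suffix is conditioned by the last vowel: -i when the last vowel of the stem is a high vowel (*unani*, *alermu*, *tu*); -e when the last vowel of the stem is a non-high vowel (*uvhura*, *tupepbe*, *febto*).
The last vowel of *oto* is /o/, which is a non-high vowel, so the suffix is -e, giving *otoe*.
Since the last vowel of *si* is /i/ (a high vowel), it takes -i, giving *sii*.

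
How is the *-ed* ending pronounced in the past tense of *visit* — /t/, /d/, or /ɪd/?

The stem *visit* ends in /t/ or /d/.
The -ed suffix is realized as /ɪd/ after /t, d/; as /t/ after other voiceless consonants; and as /d/ after other voiced sounds.
So -ed on *visit* is pronounced /ɪd/.

/ɪd/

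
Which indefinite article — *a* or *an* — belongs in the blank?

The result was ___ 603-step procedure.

a

The indefinite article is chosen by the initial *sound* of the following word, not its spelling.
The number *603* is spoken "six hundred …", beginning with /sɪks/ — a consonant sound.
So the article is *a*: The result was a 603-step procedure.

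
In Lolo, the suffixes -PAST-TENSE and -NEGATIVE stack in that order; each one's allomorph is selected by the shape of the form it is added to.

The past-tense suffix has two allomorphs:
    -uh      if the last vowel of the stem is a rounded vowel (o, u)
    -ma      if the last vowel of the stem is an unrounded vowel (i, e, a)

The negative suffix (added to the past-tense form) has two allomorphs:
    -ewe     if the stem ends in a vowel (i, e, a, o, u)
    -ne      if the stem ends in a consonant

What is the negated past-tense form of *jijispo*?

*jijispo*: last vowel = /o/, a rounded vowel → -uh → *jijispouh*.
The past-tense form *jijispouh*: final sound = /h/, a consonant → -ne → *jijispouhne*.

jijispouhne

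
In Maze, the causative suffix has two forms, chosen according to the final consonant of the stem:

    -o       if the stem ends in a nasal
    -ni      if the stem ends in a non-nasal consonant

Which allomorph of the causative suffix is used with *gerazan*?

-o

*gerazan* — final consonant /n/ (a nasal) → -o.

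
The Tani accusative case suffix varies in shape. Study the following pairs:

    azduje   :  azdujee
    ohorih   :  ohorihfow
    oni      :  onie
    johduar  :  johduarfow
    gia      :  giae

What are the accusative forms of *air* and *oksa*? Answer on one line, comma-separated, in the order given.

The suffix is conditioned by the final sound: -fow when the stem ends in a consonant (*ohorih*, *johduar*); -e when the stem ends in a vowel (*azduje*, *oni*, *gia*).
*air* — final sound /r/ (a consonant) → -fow → *airfow*.
*oksa*: final sound = /a/, a vowel → -e → *oksae*.

airfow, oksae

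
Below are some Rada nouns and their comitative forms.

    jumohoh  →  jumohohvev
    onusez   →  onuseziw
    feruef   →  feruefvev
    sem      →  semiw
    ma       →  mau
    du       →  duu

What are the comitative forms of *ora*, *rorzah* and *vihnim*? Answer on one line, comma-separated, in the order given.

The suffix is conditioned by the final sound: -vev when the stem ends in a voiceless consonant (*jumohoh*, *feruef*); -iw when the stem ends in a voiced consonant (*onusez*, *sem*); -u when the stem ends in a vowel (*ma*, *du*).
*ora* — final sound /a/ (a vowel) → -u → *orau*.
Since the final sound of *rorzah* is /h/ (a voiceless consonant), it takes -vev, giving *rorzahvev*.
Since the final sound of *vihnim* is /m/ (a voiced consonant), it takes -iw, giving *vihnimiw*.

orau, rorzahvev, vihnimiw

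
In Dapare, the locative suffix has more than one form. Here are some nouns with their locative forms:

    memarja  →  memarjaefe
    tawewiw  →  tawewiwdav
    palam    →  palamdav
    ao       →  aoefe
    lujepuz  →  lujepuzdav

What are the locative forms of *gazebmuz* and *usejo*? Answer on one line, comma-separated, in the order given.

gazebmuzdav, usejoefe

The alternation tracks the final sound of the stem — -dav when the stem ends in a consonant (*tawewiw*, *palam*, *lujepuz*); -efe when the stem ends in a vowel (*memarja*, *ao*).
The final sound of *gazebmuz* is /z/, which is a consonant, so the suffix is -dav, giving *gazebmuzdav*.
The final sound of *usejo* is /o/, which is a vowel, so the suffix is -efe, giving *usejoefe*.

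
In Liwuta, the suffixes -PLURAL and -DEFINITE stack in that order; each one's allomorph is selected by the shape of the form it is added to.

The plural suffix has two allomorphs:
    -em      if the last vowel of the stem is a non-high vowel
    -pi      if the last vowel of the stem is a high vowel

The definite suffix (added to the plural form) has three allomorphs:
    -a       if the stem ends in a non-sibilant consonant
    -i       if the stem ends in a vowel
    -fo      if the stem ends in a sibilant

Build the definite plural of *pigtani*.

pigtanipii

*pigtani*: last vowel = /i/, a high vowel → -pi → *pigtanipi*.
The plural form *pigtanipi* — final sound /i/ (a vowel) → -i → *pigtanipii*.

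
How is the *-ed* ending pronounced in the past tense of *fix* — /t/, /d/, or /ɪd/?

The stem *fix* ends in a voiceless consonant other than /t/.
The -ed suffix is realized as /ɪd/ after /t, d/; as /t/ after other voiceless consonants; and as /d/ after other voiced sounds.
So -ed on *fix* is pronounced /t/.

/t/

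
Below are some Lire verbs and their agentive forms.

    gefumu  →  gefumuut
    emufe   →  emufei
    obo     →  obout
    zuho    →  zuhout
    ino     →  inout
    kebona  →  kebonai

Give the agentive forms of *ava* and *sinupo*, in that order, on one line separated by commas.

The pattern is rounding harmony: -ut when the last vowel of the stem is a rounded vowel (*gefumu*, *obo*, *zuho*, *ino*); -i when the last vowel of the stem is an unrounded vowel (*emufe*, *kebona*).
Since the last vowel of *ava* is /a/ (an unrounded vowel), it takes -i, giving *avai*.
The last vowel of *sinupo* is /o/, which is a rounded vowel, so the suffix is -ut, giving *sinupout*.

avai, sinupout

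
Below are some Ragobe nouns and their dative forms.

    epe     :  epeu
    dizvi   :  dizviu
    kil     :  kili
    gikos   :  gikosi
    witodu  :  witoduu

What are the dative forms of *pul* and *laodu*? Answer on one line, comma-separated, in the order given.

puli, laoduu

The alternation tracks the final sound of the stem — -i when the stem ends in a consonant (*kil*, *gikos*); -u when the stem ends in a vowel (*epe*, *dizvi*, *witodu*).
*pul* — final sound /l/ (a consonant) → -i → *puli*.
*laodu* — final sound /u/ (a vowel) → -u → *laoduu*.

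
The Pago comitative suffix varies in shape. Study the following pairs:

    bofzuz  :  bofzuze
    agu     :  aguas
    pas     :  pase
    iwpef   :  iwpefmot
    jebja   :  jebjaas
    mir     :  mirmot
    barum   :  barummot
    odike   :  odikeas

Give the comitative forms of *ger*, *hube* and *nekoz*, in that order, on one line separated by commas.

The alternation tracks the final sound of the stem — -e when the stem ends in a sibilant (*bofzuz*, *pas*); -mot when the stem ends in a non-sibilant consonant (*iwpef*, *mir*, *barum*); -as when the stem ends in a vowel (*agu*, *jebja*, *odike*).
*ger* — final sound /r/ (a non-sibilant consonant) → -mot → *germot*.
Since the final sound of *hube* is /e/ (a vowel), it takes -as, giving *hubeas*.
Since the final sound of *nekoz* is /z/ (a sibilant), it takes -e, giving *nekoze*.

germot, hubeas, nekoze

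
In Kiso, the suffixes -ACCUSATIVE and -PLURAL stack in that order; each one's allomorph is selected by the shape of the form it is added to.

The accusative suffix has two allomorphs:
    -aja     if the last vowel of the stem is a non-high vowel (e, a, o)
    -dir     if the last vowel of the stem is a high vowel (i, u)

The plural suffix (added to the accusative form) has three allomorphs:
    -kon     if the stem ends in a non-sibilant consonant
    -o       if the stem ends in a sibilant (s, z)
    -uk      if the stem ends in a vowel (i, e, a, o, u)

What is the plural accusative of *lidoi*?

lidoidirkon

The last vowel of *lidoi* is /i/, which is a high vowel, so the accusative suffix is -dir, giving *lidoidir*.
The accusative form *lidoidir* — final sound /r/ (a non-sibilant consonant) → -kon → *lidoidirkon*.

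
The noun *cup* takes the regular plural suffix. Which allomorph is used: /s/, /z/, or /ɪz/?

/s/

The stem *cup* ends in a voiceless non-sibilant consonant.
The plural suffix surfaces as /ɪz/ after sibilants, /s/ after other voiceless consonants, and /z/ after other voiced sounds.
So the plural -s on *cup* is pronounced /s/.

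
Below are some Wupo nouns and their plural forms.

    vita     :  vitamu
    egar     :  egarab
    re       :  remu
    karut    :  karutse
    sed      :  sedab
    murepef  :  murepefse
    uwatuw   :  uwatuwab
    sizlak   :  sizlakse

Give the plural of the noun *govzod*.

The suffix is conditioned by the final sound: -se when the stem ends in a voiceless consonant (*karut*, *murepef*, *sizlak*); -ab when the stem ends in a voiced consonant (*egar*, *sed*, *uwatuw*); -mu when the stem ends in a vowel (*vita*, *re*).
Since the final sound of *govzod* is /d/ (a voiced consonant), it takes -ab, giving *govzodab*.

govzodab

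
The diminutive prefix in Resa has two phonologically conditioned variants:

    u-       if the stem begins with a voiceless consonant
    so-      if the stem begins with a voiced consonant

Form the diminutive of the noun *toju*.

*toju*: first consonant = /t/, voiceless → u- → *utoju*.

utoju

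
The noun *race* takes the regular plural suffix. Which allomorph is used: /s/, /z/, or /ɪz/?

The stem *race* ends in a sibilant (/s, z, ʃ, ʒ, tʃ, dʒ/).
The plural suffix surfaces as /ɪz/ after sibilants, /s/ after other voiceless consonants, and /z/ after other voiced sounds.
So the plural -s on *race* is pronounced /ɪz/.

/ɪz/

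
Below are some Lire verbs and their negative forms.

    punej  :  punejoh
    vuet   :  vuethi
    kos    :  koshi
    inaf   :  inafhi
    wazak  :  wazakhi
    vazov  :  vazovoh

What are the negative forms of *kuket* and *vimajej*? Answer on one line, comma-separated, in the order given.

Looking at the final consonant of each stem: -hi when the stem ends in a voiceless consonant (*vuet*, *kos*, *inaf*, *wazak*); -oh when the stem ends in a voiced consonant (*punej*, *vazov*).
*kuket* — final consonant /t/ (voiceless) → -hi → *kukethi*.
Since the final consonant of *vimajej* is /j/ (voiced), it takes -oh, giving *vimajejoh*.

kukethi, vimajejoh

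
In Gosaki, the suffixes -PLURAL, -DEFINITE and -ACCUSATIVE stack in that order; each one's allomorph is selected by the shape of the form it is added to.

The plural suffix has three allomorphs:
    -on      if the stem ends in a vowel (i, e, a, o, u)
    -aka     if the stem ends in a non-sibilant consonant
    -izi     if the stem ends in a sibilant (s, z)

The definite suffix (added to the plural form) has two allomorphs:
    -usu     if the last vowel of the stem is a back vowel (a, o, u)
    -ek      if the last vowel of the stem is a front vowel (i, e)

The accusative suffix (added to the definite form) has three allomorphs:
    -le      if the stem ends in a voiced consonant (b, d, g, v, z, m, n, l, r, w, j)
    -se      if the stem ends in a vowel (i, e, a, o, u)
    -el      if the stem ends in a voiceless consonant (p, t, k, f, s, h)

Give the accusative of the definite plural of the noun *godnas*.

godnasiziekel

*godnas*: final sound = /s/, a sibilant → -izi → *godnasizi*.
The plural form *godnasizi*: last vowel = /i/, a front vowel → -ek → *godnasiziek*.
Since the final sound of the definite form *godnasiziek* is /k/ (a voiceless consonant), it takes -el, giving *godnasiziekel*.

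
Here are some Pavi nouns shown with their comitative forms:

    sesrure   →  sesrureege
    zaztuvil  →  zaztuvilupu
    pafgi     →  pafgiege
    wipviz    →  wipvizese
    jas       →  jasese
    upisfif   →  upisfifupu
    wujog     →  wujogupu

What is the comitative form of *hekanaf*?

The pattern is sibilance of the final sound: -ese when the stem ends in a sibilant (*wipviz*, *jas*); -upu when the stem ends in a non-sibilant consonant (*zaztuvil*, *upisfif*, *wujog*); -ege when the stem ends in a vowel (*sesrure*, *pafgi*).
*hekanaf* — final sound /f/ (a non-sibilant consonant) → -upu → *hekanafupu*.

hekanafupu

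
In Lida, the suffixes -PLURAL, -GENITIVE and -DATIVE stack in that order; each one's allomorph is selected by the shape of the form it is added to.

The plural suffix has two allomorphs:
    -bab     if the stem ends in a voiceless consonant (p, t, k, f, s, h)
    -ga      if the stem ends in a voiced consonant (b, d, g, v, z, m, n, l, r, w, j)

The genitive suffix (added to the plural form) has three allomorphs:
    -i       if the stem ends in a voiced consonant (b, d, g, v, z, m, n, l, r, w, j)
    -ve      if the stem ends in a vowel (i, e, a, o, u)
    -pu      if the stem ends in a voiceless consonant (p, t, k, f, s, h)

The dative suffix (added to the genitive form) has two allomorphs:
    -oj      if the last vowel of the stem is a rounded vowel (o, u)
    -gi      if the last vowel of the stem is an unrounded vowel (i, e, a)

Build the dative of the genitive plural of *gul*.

gulgavegi

The final consonant of *gul* is /l/, which is voiced, so the plural suffix is -ga, giving *gulga*.
The final sound of the plural form *gulga* is /a/, which is a vowel, so the genitive suffix is -ve, giving *gulgave*.
The genitive form *gulgave* — last vowel /e/ (an unrounded vowel) → -gi → *gulgavegi*.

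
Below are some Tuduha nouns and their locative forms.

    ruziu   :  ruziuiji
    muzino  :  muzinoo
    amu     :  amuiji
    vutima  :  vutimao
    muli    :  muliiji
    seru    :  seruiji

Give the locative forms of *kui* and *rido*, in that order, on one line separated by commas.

kuiiji, ridoo

The alternation tracks the last vowel of the stem — -iji when the last vowel of the stem is a high vowel (*ruziu*, *amu*, *muli*, *seru*); -o when the last vowel of the stem is a non-high vowel (*muzino*, *vutima*).
Since the last vowel of *kui* is /i/ (a high vowel), it takes -iji, giving *kuiiji*.
*rido*: last vowel = /o/, a non-high vowel → -o → *ridoo*.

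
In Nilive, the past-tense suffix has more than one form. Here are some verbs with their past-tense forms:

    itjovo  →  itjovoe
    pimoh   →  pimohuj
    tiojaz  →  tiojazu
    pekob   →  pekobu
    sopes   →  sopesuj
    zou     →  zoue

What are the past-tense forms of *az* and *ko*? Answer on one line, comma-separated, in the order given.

Looking at the final sound of each stem: -uj when the stem ends in a voiceless consonant (*pimoh*, *sopes*); -u when the stem ends in a voiced consonant (*tiojaz*, *pekob*); -e when the stem ends in a vowel (*itjovo*, *zou*).
*az* — final sound /z/ (a voiced consonant) → -u → *azu*.
*ko* — final sound /o/ (a vowel) → -e → *koe*.

azu, koe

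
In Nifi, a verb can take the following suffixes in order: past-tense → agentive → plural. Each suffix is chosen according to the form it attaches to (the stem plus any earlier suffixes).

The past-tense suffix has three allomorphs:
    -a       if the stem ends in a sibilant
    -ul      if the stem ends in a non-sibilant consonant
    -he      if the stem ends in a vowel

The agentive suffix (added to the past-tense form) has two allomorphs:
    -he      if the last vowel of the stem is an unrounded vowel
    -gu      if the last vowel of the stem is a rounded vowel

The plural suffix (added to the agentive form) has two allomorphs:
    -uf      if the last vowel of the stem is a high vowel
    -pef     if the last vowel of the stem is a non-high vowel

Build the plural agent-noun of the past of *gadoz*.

gadozahepef

*gadoz* — final sound /z/ (a sibilant) → -a → *gadoza*.
The last vowel of the past-tense form *gadoza* is /a/, which is an unrounded vowel, so the agentive suffix is -he, giving *gadozahe*.
The last vowel of the agentive form *gadozahe* is /e/, which is a non-high vowel, so the plural suffix is -pef, giving *gadozahepef*.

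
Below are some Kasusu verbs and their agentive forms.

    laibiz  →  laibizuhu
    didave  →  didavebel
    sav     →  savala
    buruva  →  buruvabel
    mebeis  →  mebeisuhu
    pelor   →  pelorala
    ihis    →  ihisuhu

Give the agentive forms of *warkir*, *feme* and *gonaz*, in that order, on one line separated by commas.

warkirala, femebel, gonazuhu

The suffix is conditioned by the final sound: -uhu when the stem ends in a sibilant (*laibiz*, *mebeis*, *ihis*); -ala when the stem ends in a non-sibilant consonant (*sav*, *pelor*); -bel when the stem ends in a vowel (*didave*, *buruva*).
The final sound of *warkir* is /r/, which is a non-sibilant consonant, so the suffix is -ala, giving *warkirala*.
*feme* — final sound /e/ (a vowel) → -bel → *femebel*.
The final sound of *gonaz* is /z/, which is a sibilant, so the suffix is -uhu, giving *gonazuhu*.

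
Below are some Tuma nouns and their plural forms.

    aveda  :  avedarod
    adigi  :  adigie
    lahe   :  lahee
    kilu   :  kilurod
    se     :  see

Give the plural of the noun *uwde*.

uwdee

Looking at the last vowel of each stem: -e when the last vowel of the stem is a front vowel (*adigi*, *lahe*, *se*); -rod when the last vowel of the stem is a back vowel (*aveda*, *kilu*).
Since the last vowel of *uwde* is /e/ (a front vowel), it takes -e, giving *uwdee*.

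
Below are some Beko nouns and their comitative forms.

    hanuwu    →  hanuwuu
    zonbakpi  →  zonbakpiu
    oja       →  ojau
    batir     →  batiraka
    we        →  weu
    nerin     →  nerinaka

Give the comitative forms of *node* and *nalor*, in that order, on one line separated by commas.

nodeu, naloraka

The suffix is conditioned by the final sound: -aka when the stem ends in a consonant (*batir*, *nerin*); -u when the stem ends in a vowel (*hanuwu*, *zonbakpi*, *oja*, *we*).
The final sound of *node* is /e/, which is a vowel, so the suffix is -u, giving *nodeu*.
*nalor* — final sound /r/ (a consonant) → -aka → *naloraka*.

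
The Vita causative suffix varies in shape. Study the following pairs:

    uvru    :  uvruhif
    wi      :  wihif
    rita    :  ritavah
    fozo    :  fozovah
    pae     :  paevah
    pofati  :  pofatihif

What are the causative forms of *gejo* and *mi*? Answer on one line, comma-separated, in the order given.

gejovah, mihif

The suffix is conditioned by the last vowel: -hif when the last vowel of the stem is a high vowel (*uvru*, *wi*, *pofati*); -vah when the last vowel of the stem is a non-high vowel (*rita*, *fozo*, *pae*).
*gejo*: last vowel = /o/, a non-high vowel → -vah → *gejovah*.
*mi*: last vowel = /i/, a high vowel → -hif → *mihif*.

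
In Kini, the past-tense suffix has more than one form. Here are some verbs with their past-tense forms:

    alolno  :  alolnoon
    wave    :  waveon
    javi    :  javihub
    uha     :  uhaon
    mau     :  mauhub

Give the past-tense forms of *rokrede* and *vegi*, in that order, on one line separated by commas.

rokredeon, vegihub

The suffix is conditioned by the last vowel: -hub when the last vowel of the stem is a high vowel (*javi*, *mau*); -on when the last vowel of the stem is a non-high vowel (*alolno*, *wave*, *uha*).
*rokrede* — last vowel /e/ (a non-high vowel) → -on → *rokredeon*.
The last vowel of *vegi* is /i/, which is a high vowel, so the suffix is -hub, giving *vegihub*.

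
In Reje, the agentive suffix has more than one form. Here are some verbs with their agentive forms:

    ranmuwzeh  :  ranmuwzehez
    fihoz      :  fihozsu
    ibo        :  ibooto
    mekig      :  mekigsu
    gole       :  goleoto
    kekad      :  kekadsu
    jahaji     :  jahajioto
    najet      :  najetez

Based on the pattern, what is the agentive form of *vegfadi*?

vegfadioto

Looking at the final sound of each stem: -ez when the stem ends in a voiceless consonant (*ranmuwzeh*, *najet*); -su when the stem ends in a voiced consonant (*fihoz*, *mekig*, *kekad*); -oto when the stem ends in a vowel (*ibo*, *gole*, *jahaji*).
*vegfadi* — final sound /i/ (a vowel) → -oto → *vegfadioto*.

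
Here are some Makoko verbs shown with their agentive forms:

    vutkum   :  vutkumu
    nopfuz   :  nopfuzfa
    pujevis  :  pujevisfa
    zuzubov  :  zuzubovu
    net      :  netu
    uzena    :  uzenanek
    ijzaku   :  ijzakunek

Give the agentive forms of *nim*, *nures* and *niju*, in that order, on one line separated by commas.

nimu, nuresfa, nijunek

The suffix is conditioned by the final sound: -fa when the stem ends in a sibilant (*nopfuz*, *pujevis*); -u when the stem ends in a non-sibilant consonant (*vutkum*, *zuzubov*, *net*); -nek when the stem ends in a vowel (*uzena*, *ijzaku*).
Since the final sound of *nim* is /m/ (a non-sibilant consonant), it takes -u, giving *nimu*.
The final sound of *nures* is /s/, which is a sibilant, so the suffix is -fa, giving *nuresfa*.
*niju*: final sound = /u/, a vowel → -nek → *nijunek*.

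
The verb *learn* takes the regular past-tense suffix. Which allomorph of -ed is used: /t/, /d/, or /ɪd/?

The stem *learn* ends in a voiced sound other than /d/.
The -ed suffix is realized as /ɪd/ after /t, d/; as /t/ after other voiceless consonants; and as /d/ after other voiced sounds.
So -ed on *learn* is pronounced /d/.

/d/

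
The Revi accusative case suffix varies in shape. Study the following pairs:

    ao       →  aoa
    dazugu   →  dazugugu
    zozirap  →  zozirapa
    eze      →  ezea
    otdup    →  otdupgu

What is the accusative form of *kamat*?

kamata

The suffix is conditioned by the last vowel: -gu when the last vowel of the stem is a high vowel (*dazugu*, *otdup*); -a when the last vowel of the stem is a non-high vowel (*ao*, *zozirap*, *eze*).
*kamat*: last vowel = /a/, a non-high vowel → -a → *kamata*.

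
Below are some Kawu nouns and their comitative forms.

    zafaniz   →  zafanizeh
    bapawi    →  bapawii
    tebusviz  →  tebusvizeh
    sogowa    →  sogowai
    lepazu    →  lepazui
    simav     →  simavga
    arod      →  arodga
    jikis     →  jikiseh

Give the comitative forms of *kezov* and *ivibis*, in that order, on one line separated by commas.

The suffix is conditioned by the final sound: -eh when the stem ends in a sibilant (*zafaniz*, *tebusviz*, *jikis*); -ga when the stem ends in a non-sibilant consonant (*simav*, *arod*); -i when the stem ends in a vowel (*bapawi*, *sogowa*, *lepazu*).
*kezov*: final sound = /v/, a non-sibilant consonant → -ga → *kezovga*.
*ivibis* — final sound /s/ (a sibilant) → -eh → *ivibiseh*.

kezovga, ivibiseh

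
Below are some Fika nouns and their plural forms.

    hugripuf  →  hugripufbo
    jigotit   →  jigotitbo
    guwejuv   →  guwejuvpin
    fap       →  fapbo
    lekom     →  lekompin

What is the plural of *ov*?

ovpin

The suffix is conditioned by the final consonant: -bo when the stem ends in a voiceless consonant (*hugripuf*, *jigotit*, *fap*); -pin when the stem ends in a voiced consonant (*guwejuv*, *lekom*).
*ov*: final consonant = /v/, voiced → -pin → *ovpin*.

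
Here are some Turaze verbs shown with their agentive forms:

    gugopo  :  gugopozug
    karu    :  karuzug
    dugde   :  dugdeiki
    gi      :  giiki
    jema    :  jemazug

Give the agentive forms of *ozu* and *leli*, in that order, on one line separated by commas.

Looking at the last vowel of each stem: -iki when the last vowel of the stem is a front vowel (*dugde*, *gi*); -zug when the last vowel of the stem is a back vowel (*gugopo*, *karu*, *jema*).
Since the last vowel of *ozu* is /u/ (a back vowel), it takes -zug, giving *ozuzug*.
The last vowel of *leli* is /i/, which is a front vowel, so the suffix is -iki, giving *leliiki*.

ozuzug, leliiki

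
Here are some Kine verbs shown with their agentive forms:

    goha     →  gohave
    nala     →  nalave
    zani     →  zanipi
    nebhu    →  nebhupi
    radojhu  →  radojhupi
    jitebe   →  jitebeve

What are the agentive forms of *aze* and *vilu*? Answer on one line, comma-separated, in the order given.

azeve, vilupi

The alternation tracks the last vowel of the stem — -pi when the last vowel of the stem is a high vowel (*zani*, *nebhu*, *radojhu*); -ve when the last vowel of the stem is a non-high vowel (*goha*, *nala*, *jitebe*).
The last vowel of *aze* is /e/, which is a non-high vowel, so the suffix is -ve, giving *azeve*.
Since the last vowel of *vilu* is /u/ (a high vowel), it takes -pi, giving *vilupi*.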